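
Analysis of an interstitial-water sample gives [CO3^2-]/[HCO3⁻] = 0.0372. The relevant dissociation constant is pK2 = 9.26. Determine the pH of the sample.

From K2 = [H⁺][CO3^2-]/[HCO3⁻]:  pH = pK2 + log₁₀([CO3^2-]/[HCO3⁻])
log₁₀(0.0372) = -1.429
pH = 9.26 + (-1.429) = 7.83

pH = 7.83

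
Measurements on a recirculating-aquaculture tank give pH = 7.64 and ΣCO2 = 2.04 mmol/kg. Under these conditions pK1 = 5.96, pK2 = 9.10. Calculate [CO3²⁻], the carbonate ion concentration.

α₂ = 1 / (1 + [H⁺]/K2 + [H⁺]²/(K1K2)) = 1 / (1 + 10^+1.46 + 10^-0.22)
   = 1 / (1 + 28.840 + 0.60256) = 1/30.443 = 0.03285
[CO3²⁻] = α₂ × DIC = 0.03285 × 2.04 = 0.0670 mmol/kg

[CO3²⁻] = 0.0670 mmol/kg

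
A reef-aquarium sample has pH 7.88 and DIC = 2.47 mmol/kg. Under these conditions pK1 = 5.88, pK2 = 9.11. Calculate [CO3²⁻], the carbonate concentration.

α₂ = 1 / (1 + [H⁺]/K2 + [H⁺]²/(K1K2)) = 1 / (1 + 10^+1.23 + 10^-0.77)
   = 1 / (1 + 16.982 + 0.16982) = 1/18.152 = 0.05509
[CO3²⁻] = α₂ × DIC = 0.05509 × 2.47 = 0.136 mmol/kg

[CO3²⁻] = 0.136 mmol/kg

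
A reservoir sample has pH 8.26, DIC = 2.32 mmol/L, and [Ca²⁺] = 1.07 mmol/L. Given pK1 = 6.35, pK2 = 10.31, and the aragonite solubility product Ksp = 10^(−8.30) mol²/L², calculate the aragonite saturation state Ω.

α₂ = 1 / (1 + [H⁺]/K2 + [H⁺]²/(K1K2)) = 1 / (1 + 10^+2.05 + 10^+0.14)
   = 1 / (1 + 112.20 + 1.3804) = 1/114.58 = 0.008727
[CO3²⁻] = α₂ × DIC = 0.008727 × 2.32 = 0.02025 mmol/L
Ksp = 10^(−8.30) = 5.012×10^-9
Ω = [Ca²⁺][CO3²⁻]/Ksp = (1.07×10^-3)(2.025×10^-5) / 5.012×10^-9 = 4.32

Ω = 4.32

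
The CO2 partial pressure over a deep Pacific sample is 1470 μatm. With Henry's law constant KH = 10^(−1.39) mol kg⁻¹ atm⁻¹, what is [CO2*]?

[CO2*] = 59.9 μmol/kg

KH = 10^(−1.39) = 4.074×10^-2 mol kg⁻¹ atm⁻¹
[CO2*] = KH · pCO2 = 4.074×10^-2 × 1470×10^-6 atm = 5.99×10^-5 mol/kg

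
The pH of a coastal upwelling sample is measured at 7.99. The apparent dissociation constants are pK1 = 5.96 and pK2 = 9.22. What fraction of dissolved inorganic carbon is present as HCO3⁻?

α₁ = 1 / (1 + [H⁺]/K1 + K2/[H⁺]) = 1 / (1 + 10^-2.03 + 10^-1.23)
   = 1 / (1 + 0.0093325 + 0.058884) = 1/1.0682 = 0.9361

α₁ = 0.936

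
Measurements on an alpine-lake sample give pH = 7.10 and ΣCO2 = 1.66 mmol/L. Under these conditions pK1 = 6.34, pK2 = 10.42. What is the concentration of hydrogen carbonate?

[HCO3⁻] = 1.41 mmol/L

α₁ = 1 / (1 + [H⁺]/K1 + K2/[H⁺]) = 1 / (1 + 10^-0.76 + 10^-3.32)
   = 1 / (1 + 0.17378 + 0.00047863) = 1/1.1743 = 0.8516
[HCO3⁻] = α₁ × DIC = 0.8516 × 1.66 = 1.41 mmol/L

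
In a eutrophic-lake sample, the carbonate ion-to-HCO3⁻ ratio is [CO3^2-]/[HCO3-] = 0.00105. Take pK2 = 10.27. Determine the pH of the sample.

From K2 = [H⁺][CO3^2-]/[HCO3-]:  pH = pK2 + log₁₀([CO3^2-]/[HCO3-])
log₁₀(0.00105) = -2.979
pH = 10.27 + (-2.979) = 7.29

pH = 7.29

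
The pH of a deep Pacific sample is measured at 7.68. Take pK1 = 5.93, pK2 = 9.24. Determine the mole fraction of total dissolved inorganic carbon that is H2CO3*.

α₀ = 1 / (1 + K1/[H⁺] + K1K2/[H⁺]²) = 1 / (1 + 10^+1.75 + 10^+0.19)
   = 1 / (1 + 56.234 + 1.5488) = 1/58.783 = 0.01701

α₀ = 0.0170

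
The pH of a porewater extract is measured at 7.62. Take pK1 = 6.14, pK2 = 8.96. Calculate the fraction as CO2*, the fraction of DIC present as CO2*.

α₀ = 0.0307

α₀ = 1 / (1 + K1/[H⁺] + K1K2/[H⁺]²) = 1 / (1 + 10^+1.48 + 10^+0.14)
   = 1 / (1 + 30.200 + 1.3804) = 1/32.580 = 0.03069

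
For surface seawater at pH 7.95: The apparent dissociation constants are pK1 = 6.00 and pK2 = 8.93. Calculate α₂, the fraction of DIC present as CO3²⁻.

α₂ = 0.0938

α₂ = 1 / (1 + [H⁺]/K2 + [H⁺]²/(K1K2)) = 1 / (1 + 10^+0.98 + 10^-0.97)
   = 1 / (1 + 9.5499 + 0.10715) = 1/10.657 = 0.09383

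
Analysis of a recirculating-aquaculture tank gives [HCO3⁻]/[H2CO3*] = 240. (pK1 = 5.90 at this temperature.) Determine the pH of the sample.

From K1 = [H⁺][HCO3⁻]/[H2CO3*]:  pH = pK1 + log₁₀([HCO3⁻]/[H2CO3*])
log₁₀(240) = +2.380
pH = 5.90 + (+2.380) = 8.28

pH = 8.28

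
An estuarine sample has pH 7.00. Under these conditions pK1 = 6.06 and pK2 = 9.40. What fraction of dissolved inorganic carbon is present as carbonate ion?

α₂ = 1 / (1 + [H⁺]/K2 + [H⁺]²/(K1K2)) = 1 / (1 + 10^+2.40 + 10^+1.46)
   = 1 / (1 + 251.19 + 28.840) = 1/281.03 = 0.003558

α₂ = 0.00356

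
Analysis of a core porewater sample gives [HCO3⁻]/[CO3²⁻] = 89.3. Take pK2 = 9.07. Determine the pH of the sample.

pH = 7.12

From K2 = [H⁺][CO3²⁻]/[HCO3⁻]:  pH = pK2 − log₁₀([HCO3⁻]/[CO3²⁻])
log₁₀(89.3) = +1.951
pH = 9.07 − (+1.951) = 7.12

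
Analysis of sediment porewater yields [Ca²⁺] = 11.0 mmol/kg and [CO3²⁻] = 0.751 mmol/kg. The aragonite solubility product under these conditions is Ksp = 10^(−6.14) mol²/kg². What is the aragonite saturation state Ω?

Ω = 11.4

Ksp = 10^(−6.14) = 7.244×10^-7
Ω = [Ca²⁺][CO3²⁻]/Ksp = (11.0×10^-3)(0.751×10^-3) / 7.244×10^-7 = 11.4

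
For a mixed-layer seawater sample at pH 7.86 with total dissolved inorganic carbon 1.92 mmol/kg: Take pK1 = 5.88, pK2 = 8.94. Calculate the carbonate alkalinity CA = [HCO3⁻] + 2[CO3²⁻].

CA = [HCO3⁻] + 2[CO3²⁻] = (α₁ + 2α₂)·DIC
At pH 7.86: [H⁺]/K1 = 10^-1.98 = 0.010471, K2/[H⁺] = 10^-1.08 = 0.083176
α₁ = 1/(1 + 0.010471 + 0.083176) = 1/1.0936 = 0.9144; α₂ = α₁·K2/[H⁺] = 0.07605
α₁ + 2α₂ = 1.0665
CA = 1.0665 × 1.92 = 2.05 mmol/kg

CA = 2.05 mmol/kg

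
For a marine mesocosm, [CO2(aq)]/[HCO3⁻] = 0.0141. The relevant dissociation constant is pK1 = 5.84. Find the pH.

pH = 7.69

From K1 = [H⁺][HCO3⁻]/[CO2(aq)]:  pH = pK1 − log₁₀([CO2(aq)]/[HCO3⁻])
log₁₀(0.0141) = -1.851
pH = 5.84 − (-1.851) = 7.69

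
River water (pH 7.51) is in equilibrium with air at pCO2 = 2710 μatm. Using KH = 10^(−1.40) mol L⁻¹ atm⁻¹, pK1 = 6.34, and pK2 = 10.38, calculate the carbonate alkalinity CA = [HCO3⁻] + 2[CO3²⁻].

[CO2*] = KH · pCO2 = 10^(−1.40) × 2710×10^-6 = 1.079×10^-4 mol/L
α₀ = 1/(1 + K1/[H⁺] + K1K2/[H⁺]²) = 1/(1 + 10^+1.17 + 10^-1.70) = 0.06325
DIC = [CO2*]/α₀ = 1.079×10^-4 / 0.06325 = 1.706 mmol/L
CA = (α₁ + 2α₂)·DIC = (0.9355 + 2×0.001262) × 1.706 = 1.60 mmol/L

CA = 1.60 mmol/L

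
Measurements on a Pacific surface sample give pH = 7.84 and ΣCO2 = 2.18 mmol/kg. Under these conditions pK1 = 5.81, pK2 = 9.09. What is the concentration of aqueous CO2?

[CO2*] = 19.1 μmol/kg

α₀ = 1 / (1 + K1/[H⁺] + K1K2/[H⁺]²) = 1 / (1 + 10^+2.03 + 10^+0.78)
   = 1 / (1 + 107.15 + 6.0256) = 1/114.18 = 0.008758
[CO2*] = α₀ × DIC = 0.008758 × 2.18 = 0.0191 mmol/kg = 19.1 μmol/kg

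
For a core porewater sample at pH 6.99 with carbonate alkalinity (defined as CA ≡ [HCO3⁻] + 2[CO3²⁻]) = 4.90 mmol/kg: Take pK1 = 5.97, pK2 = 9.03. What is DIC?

DIC = 5.32 mmol/kg

CA = [HCO3⁻] + 2[CO3²⁻] = (α₁ + 2α₂)·DIC
At pH 6.99: [H⁺]/K1 = 10^-1.02 = 0.095499, K2/[H⁺] = 10^-2.04 = 0.0091201
α₁ = 1/(1 + 0.095499 + 0.0091201) = 1/1.1046 = 0.9053; α₂ = α₁·K2/[H⁺] = 0.008256
α₁ + 2α₂ = 0.9218
DIC = CA / (α₁ + 2α₂) = 4.90 / 0.9218 = 5.32 mmol/kg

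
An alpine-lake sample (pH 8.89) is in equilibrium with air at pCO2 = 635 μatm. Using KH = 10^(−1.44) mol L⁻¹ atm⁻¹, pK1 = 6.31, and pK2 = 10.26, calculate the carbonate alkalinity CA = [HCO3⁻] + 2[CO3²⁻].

CA = 9.51 mmol/L

[CO2*] = KH · pCO2 = 10^(−1.44) × 635×10^-6 = 2.306×10^-5 mol/L
α₀ = 1/(1 + K1/[H⁺] + K1K2/[H⁺]²) = 1/(1 + 10^+2.58 + 10^+1.21) = 0.002516
DIC = [CO2*]/α₀ = 2.306×10^-5 / 0.002516 = 9.162 mmol/L
CA = (α₁ + 2α₂)·DIC = (0.9567 + 2×0.04081) × 9.162 = 9.51 mmol/L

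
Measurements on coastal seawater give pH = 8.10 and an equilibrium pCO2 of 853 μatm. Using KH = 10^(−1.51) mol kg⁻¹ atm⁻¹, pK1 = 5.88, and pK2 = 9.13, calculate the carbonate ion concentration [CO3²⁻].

[CO3²⁻] = 0.408 mmol/kg

[CO2*] = KH · pCO2 = 10^(−1.51) × 853×10^-6 = 2.636×10^-5 mol/kg
α₀ = 1/(1 + K1/[H⁺] + K1K2/[H⁺]²) = 1/(1 + 10^+2.22 + 10^+1.19) = 0.005481
DIC = [CO2*]/α₀ = 2.636×10^-5 / 0.005481 = 4.809 mmol/kg
[CO3²⁻] = α₂·DIC; α₂ = 0.08489, so [CO3²⁻] = 0.08489 × 4.809 = 0.408 mmol/kg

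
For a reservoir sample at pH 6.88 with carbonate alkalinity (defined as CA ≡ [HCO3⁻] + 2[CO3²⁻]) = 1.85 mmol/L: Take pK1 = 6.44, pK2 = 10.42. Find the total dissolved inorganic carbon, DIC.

CA = [HCO3⁻] + 2[CO3²⁻] = (α₁ + 2α₂)·DIC
At pH 6.88: [H⁺]/K1 = 10^-0.44 = 0.36308, K2/[H⁺] = 10^-3.54 = 0.00028840
α₁ = 1/(1 + 0.36308 + 0.00028840) = 1/1.3634 = 0.7335; α₂ = α₁·K2/[H⁺] = 0.0002115
α₁ + 2α₂ = 0.7339
DIC = CA / (α₁ + 2α₂) = 1.85 / 0.7339 = 2.52 mmol/L

DIC = 2.52 mmol/L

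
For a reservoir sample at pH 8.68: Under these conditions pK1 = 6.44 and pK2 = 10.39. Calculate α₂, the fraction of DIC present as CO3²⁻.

α₂ = 0.0190

α₂ = 1 / (1 + [H⁺]/K2 + [H⁺]²/(K1K2)) = 1 / (1 + 10^+1.71 + 10^-0.53)
   = 1 / (1 + 51.286 + 0.29512) = 1/52.581 = 0.01902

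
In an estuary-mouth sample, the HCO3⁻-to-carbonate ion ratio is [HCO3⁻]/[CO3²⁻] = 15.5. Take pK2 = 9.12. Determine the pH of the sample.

pH = 7.93

From K2 = [H⁺][CO3²⁻]/[HCO3⁻]:  pH = pK2 − log₁₀([HCO3⁻]/[CO3²⁻])
log₁₀(15.5) = +1.190
pH = 9.12 − (+1.190) = 7.93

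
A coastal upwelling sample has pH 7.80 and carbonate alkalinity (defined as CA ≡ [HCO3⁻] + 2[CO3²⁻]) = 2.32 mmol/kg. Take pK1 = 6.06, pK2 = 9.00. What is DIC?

DIC = 2.23 mmol/kg

CA = [HCO3⁻] + 2[CO3²⁻] = (α₁ + 2α₂)·DIC
At pH 7.80: [H⁺]/K1 = 10^-1.74 = 0.018197, K2/[H⁺] = 10^-1.20 = 0.063096
α₁ = 1/(1 + 0.018197 + 0.063096) = 1/1.0813 = 0.9248; α₂ = α₁·K2/[H⁺] = 0.05835
α₁ + 2α₂ = 1.0415
DIC = CA / (α₁ + 2α₂) = 2.32 / 1.0415 = 2.23 mmol/kg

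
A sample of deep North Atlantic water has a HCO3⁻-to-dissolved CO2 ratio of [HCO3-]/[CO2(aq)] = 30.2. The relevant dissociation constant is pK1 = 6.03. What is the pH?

From K1 = [H⁺][HCO3-]/[CO2(aq)]:  pH = pK1 + log₁₀([HCO3-]/[CO2(aq)])
log₁₀(30.2) = +1.480
pH = 6.03 + (+1.480) = 7.51

pH = 7.51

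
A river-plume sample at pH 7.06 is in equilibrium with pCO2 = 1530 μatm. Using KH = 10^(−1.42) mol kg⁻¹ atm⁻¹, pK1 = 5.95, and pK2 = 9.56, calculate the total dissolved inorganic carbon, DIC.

[CO2*] = KH · pCO2 = 10^(−1.42) × 1530×10^-6 = 5.817×10^-5 mol/kg
α₀ = 1/(1 + K1/[H⁺] + K1K2/[H⁺]²) = 1/(1 + 10^+1.11 + 10^-1.39) = 0.07182
DIC = [CO2*]/α₀ = 5.817×10^-5 / 0.07182 = 0.810 mmol/kg

DIC = 0.810 mmol/kg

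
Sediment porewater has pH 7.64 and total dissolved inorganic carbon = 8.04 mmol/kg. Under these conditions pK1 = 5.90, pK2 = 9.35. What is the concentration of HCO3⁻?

α₁ = 1 / (1 + [H⁺]/K1 + K2/[H⁺]) = 1 / (1 + 10^-1.74 + 10^-1.71)
   = 1 / (1 + 0.018197 + 0.019498) = 1/1.0377 = 0.9637
[HCO3⁻] = α₁ × DIC = 0.9637 × 8.04 = 7.75 mmol/kg

[HCO3⁻] = 7.75 mmol/kg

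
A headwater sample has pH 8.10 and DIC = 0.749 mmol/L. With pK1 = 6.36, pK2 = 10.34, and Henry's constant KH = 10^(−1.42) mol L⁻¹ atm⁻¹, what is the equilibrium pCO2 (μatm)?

α₀ = 1 / (1 + K1/[H⁺] + K1K2/[H⁺]²) = 1 / (1 + 10^+1.74 + 10^-0.50)
   = 1 / (1 + 54.954 + 0.31623) = 1/56.270 = 0.01777
[CO2*] = α₀ × DIC = 0.01777 × 0.749 = 0.01331 mmol/L = 13.31 μmol/L
pCO2 = [CO2*]/KH = 1.331×10^-5 / 3.802×10^-2 = 350 μatm

pCO2 = 350 μatm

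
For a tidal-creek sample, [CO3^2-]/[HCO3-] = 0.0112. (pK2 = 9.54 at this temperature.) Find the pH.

pH = 7.59

From K2 = [H⁺][CO3^2-]/[HCO3-]:  pH = pK2 + log₁₀([CO3^2-]/[HCO3-])
log₁₀(0.0112) = -1.951
pH = 9.54 + (-1.951) = 7.59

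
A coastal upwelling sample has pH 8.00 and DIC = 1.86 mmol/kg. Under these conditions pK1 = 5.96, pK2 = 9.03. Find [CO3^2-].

α₂ = 1 / (1 + [H⁺]/K2 + [H⁺]²/(K1K2)) = 1 / (1 + 10^+1.03 + 10^-1.01)
   = 1 / (1 + 10.715 + 0.097724) = 1/11.813 = 0.08465
[CO3²⁻] = α₂ × DIC = 0.08465 × 1.86 = 0.157 mmol/kg

[CO3²⁻] = 0.157 mmol/kg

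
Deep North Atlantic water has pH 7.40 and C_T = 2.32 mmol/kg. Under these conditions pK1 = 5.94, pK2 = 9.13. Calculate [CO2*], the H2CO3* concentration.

[CO2*] = 0.0764 mmol/kg

α₀ = 1 / (1 + K1/[H⁺] + K1K2/[H⁺]²) = 1 / (1 + 10^+1.46 + 10^-0.27)
   = 1 / (1 + 28.840 + 0.53703) = 1/30.377 = 0.03292
[CO2*] = α₀ × DIC = 0.03292 × 2.32 = 0.0764 mmol/kg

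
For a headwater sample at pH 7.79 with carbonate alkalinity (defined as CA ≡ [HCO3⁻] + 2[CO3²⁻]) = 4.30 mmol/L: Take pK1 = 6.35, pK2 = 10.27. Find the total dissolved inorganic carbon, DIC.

CA = [HCO3⁻] + 2[CO3²⁻] = (α₁ + 2α₂)·DIC
At pH 7.79: [H⁺]/K1 = 10^-1.44 = 0.036308, K2/[H⁺] = 10^-2.48 = 0.0033113
α₁ = 1/(1 + 0.036308 + 0.0033113) = 1/1.0396 = 0.9619; α₂ = α₁·K2/[H⁺] = 0.003185
α₁ + 2α₂ = 0.9683
DIC = CA / (α₁ + 2α₂) = 4.30 / 0.9683 = 4.44 mmol/L

DIC = 4.44 mmol/L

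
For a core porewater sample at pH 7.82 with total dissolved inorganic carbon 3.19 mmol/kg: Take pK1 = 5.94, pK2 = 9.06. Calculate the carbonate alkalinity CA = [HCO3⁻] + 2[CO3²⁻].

CA = 3.32 mmol/kg

CA = [HCO3⁻] + 2[CO3²⁻] = (α₁ + 2α₂)·DIC
At pH 7.82: [H⁺]/K1 = 10^-1.88 = 0.013183, K2/[H⁺] = 10^-1.24 = 0.057544
α₁ = 1/(1 + 0.013183 + 0.057544) = 1/1.0707 = 0.9339; α₂ = α₁·K2/[H⁺] = 0.05374
α₁ + 2α₂ = 1.0414
CA = 1.0414 × 3.19 = 3.32 mmol/kg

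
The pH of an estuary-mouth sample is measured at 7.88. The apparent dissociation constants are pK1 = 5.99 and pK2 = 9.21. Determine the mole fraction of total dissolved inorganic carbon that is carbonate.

α₂ = 0.0441

α₂ = 1 / (1 + [H⁺]/K2 + [H⁺]²/(K1K2)) = 1 / (1 + 10^+1.33 + 10^-0.56)
   = 1 / (1 + 21.380 + 0.27542) = 1/22.655 = 0.04414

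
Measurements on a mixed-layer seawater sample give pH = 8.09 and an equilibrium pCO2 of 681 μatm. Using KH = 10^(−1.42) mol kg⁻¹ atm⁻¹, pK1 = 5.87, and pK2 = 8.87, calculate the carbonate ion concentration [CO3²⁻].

[CO2*] = KH · pCO2 = 10^(−1.42) × 681×10^-6 = 2.589×10^-5 mol/kg
α₀ = 1/(1 + K1/[H⁺] + K1K2/[H⁺]²) = 1/(1 + 10^+2.22 + 10^+1.44) = 0.005141
DIC = [CO2*]/α₀ = 2.589×10^-5 / 0.005141 = 5.036 mmol/kg
[CO3²⁻] = α₂·DIC; α₂ = 0.1416, so [CO3²⁻] = 0.1416 × 5.036 = 0.713 mmol/kg

[CO3²⁻] = 0.713 mmol/kg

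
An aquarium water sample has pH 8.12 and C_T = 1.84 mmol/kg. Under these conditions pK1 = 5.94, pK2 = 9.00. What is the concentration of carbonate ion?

[CO3²⁻] = 0.213 mmol/kg

α₂ = 1 / (1 + [H⁺]/K2 + [H⁺]²/(K1K2)) = 1 / (1 + 10^+0.88 + 10^-1.30)
   = 1 / (1 + 7.5858 + 0.050119) = 1/8.6359 = 0.1158
[CO3²⁻] = α₂ × DIC = 0.1158 × 1.84 = 0.213 mmol/kg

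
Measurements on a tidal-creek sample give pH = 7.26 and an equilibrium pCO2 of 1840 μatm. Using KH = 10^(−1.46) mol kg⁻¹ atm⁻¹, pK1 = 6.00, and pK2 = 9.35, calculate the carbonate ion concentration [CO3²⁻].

[CO2*] = KH · pCO2 = 10^(−1.46) × 1840×10^-6 = 6.380×10^-5 mol/kg
α₀ = 1/(1 + K1/[H⁺] + K1K2/[H⁺]²) = 1/(1 + 10^+1.26 + 10^-0.83) = 0.05169
DIC = [CO2*]/α₀ = 6.380×10^-5 / 0.05169 = 1.234 mmol/kg
[CO3²⁻] = α₂·DIC; α₂ = 0.007646, so [CO3²⁻] = 0.007646 × 1.234 = 0.00944 mmol/kg = 9.44 μmol/kg

[CO3²⁻] = 9.44 μmol/kg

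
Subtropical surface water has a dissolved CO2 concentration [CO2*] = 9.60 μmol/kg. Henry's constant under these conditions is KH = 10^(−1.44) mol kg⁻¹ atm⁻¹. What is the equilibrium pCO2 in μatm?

KH = 10^(−1.44) = 3.631×10^-2 mol kg⁻¹ atm⁻¹
pCO2 = [CO2*]/KH = 9.60×10^-6 / 3.631×10^-2 = 2.64×10^-4 atm = 264 μatm

pCO2 = 264 μatm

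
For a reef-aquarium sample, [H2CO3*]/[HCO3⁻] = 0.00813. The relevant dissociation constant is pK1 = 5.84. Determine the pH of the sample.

pH = 7.93

From K1 = [H⁺][HCO3⁻]/[H2CO3*]:  pH = pK1 − log₁₀([H2CO3*]/[HCO3⁻])
log₁₀(0.00813) = -2.090
pH = 5.84 − (-2.090) = 7.93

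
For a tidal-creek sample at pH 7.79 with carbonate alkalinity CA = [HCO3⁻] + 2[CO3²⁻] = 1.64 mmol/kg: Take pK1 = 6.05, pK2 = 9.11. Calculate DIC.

CA = [HCO3⁻] + 2[CO3²⁻] = (α₁ + 2α₂)·DIC
At pH 7.79: [H⁺]/K1 = 10^-1.74 = 0.018197, K2/[H⁺] = 10^-1.32 = 0.047863
α₁ = 1/(1 + 0.018197 + 0.047863) = 1/1.0661 = 0.9380; α₂ = α₁·K2/[H⁺] = 0.04490
α₁ + 2α₂ = 1.0278
DIC = CA / (α₁ + 2α₂) = 1.64 / 1.0278 = 1.60 mmol/kg

DIC = 1.60 mmol/kg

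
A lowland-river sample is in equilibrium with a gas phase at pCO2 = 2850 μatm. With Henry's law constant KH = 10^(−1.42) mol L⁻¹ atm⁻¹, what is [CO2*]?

[CO2*] = 108 μmol/L

KH = 10^(−1.42) = 3.802×10^-2 mol L⁻¹ atm⁻¹
[CO2*] = KH · pCO2 = 3.802×10^-2 × 2850×10^-6 atm = 1.08×10^-4 mol/L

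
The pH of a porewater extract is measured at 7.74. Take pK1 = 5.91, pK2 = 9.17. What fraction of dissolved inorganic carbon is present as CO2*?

α₀ = 0.0141

α₀ = 1 / (1 + K1/[H⁺] + K1K2/[H⁺]²) = 1 / (1 + 10^+1.83 + 10^+0.40)
   = 1 / (1 + 67.608 + 2.5119) = 1/71.120 = 0.01406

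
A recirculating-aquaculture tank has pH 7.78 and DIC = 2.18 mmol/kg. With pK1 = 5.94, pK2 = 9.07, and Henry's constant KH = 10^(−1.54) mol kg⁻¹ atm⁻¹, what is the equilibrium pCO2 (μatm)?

α₀ = 1 / (1 + K1/[H⁺] + K1K2/[H⁺]²) = 1 / (1 + 10^+1.84 + 10^+0.55)
   = 1 / (1 + 69.183 + 3.5481) = 1/73.731 = 0.01356
[CO2*] = α₀ × DIC = 0.01356 × 2.18 = 0.02957 mmol/kg
pCO2 = [CO2*]/KH = 2.957×10^-5 / 2.884×10^-2 = 1030 μatm

pCO2 = 1030 μatm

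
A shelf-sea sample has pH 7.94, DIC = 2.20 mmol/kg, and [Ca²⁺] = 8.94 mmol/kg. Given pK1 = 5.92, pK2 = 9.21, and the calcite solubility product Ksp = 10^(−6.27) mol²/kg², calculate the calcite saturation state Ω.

Ω = 1.85

α₂ = 1 / (1 + [H⁺]/K2 + [H⁺]²/(K1K2)) = 1 / (1 + 10^+1.27 + 10^-0.75)
   = 1 / (1 + 18.621 + 0.17783) = 1/19.799 = 0.05051
[CO3²⁻] = α₂ × DIC = 0.05051 × 2.20 = 0.1111 mmol/kg
Ksp = 10^(−6.27) = 5.370×10^-7
Ω = [Ca²⁺][CO3²⁻]/Ksp = (8.94×10^-3)(1.111×10^-4) / 5.370×10^-7 = 1.85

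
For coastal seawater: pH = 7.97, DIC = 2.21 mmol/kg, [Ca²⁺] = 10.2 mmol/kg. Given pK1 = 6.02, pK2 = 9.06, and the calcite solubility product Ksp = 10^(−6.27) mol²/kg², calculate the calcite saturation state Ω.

Ω = 3.12

α₂ = 1 / (1 + [H⁺]/K2 + [H⁺]²/(K1K2)) = 1 / (1 + 10^+1.09 + 10^-0.86)
   = 1 / (1 + 12.303 + 0.13804) = 1/13.441 = 0.07440
[CO3²⁻] = α₂ × DIC = 0.07440 × 2.21 = 0.1644 mmol/kg
Ksp = 10^(−6.27) = 5.370×10^-7
Ω = [Ca²⁺][CO3²⁻]/Ksp = (10.2×10^-3)(1.644×10^-4) / 5.370×10^-7 = 3.12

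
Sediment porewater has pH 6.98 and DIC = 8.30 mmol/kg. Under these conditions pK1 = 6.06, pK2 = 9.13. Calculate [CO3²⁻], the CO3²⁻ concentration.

[CO3²⁻] = 0.0521 mmol/kg

α₂ = 1 / (1 + [H⁺]/K2 + [H⁺]²/(K1K2)) = 1 / (1 + 10^+2.15 + 10^+1.23)
   = 1 / (1 + 141.25 + 16.982) = 1/159.24 = 0.006280
[CO3²⁻] = α₂ × DIC = 0.006280 × 8.30 = 0.0521 mmol/kg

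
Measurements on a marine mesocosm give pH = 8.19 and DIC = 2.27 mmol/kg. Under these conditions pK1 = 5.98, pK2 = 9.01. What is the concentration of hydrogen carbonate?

[HCO3⁻] = 1.96 mmol/kg

α₁ = 1 / (1 + [H⁺]/K1 + K2/[H⁺]) = 1 / (1 + 10^-2.21 + 10^-0.82)
   = 1 / (1 + 0.0061660 + 0.15136) = 1/1.1575 = 0.8639
[HCO3⁻] = α₁ × DIC = 0.8639 × 2.27 = 1.96 mmol/kg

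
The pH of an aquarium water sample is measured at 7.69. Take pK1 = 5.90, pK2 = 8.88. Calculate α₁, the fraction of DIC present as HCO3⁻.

α₁ = 1 / (1 + [H⁺]/K1 + K2/[H⁺]) = 1 / (1 + 10^-1.79 + 10^-1.19)
   = 1 / (1 + 0.016218 + 0.064565) = 1/1.0808 = 0.9253

α₁ = 0.925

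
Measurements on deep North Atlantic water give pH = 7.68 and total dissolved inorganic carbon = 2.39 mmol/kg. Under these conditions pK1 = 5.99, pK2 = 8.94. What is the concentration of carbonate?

[CO3²⁻] = 0.122 mmol/kg

α₂ = 1 / (1 + [H⁺]/K2 + [H⁺]²/(K1K2)) = 1 / (1 + 10^+1.26 + 10^-0.43)
   = 1 / (1 + 18.197 + 0.37154) = 1/19.569 = 0.05110
[CO3²⁻] = α₂ × DIC = 0.05110 × 2.39 = 0.122 mmol/kg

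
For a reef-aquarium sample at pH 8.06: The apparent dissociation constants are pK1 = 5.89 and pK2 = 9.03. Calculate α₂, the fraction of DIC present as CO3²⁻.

α₂ = 1 / (1 + [H⁺]/K2 + [H⁺]²/(K1K2)) = 1 / (1 + 10^+0.97 + 10^-1.20)
   = 1 / (1 + 9.3325 + 0.063096) = 1/10.396 = 0.09619

α₂ = 0.0962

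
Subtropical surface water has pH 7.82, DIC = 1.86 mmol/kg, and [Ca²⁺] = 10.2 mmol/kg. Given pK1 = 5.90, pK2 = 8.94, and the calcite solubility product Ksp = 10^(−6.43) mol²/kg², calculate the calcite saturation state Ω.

Ω = 3.56

α₂ = 1 / (1 + [H⁺]/K2 + [H⁺]²/(K1K2)) = 1 / (1 + 10^+1.12 + 10^-0.80)
   = 1 / (1 + 13.183 + 0.15849) = 1/14.341 = 0.06973
[CO3²⁻] = α₂ × DIC = 0.06973 × 1.86 = 0.1297 mmol/kg
Ksp = 10^(−6.43) = 3.715×10^-7
Ω = [Ca²⁺][CO3²⁻]/Ksp = (10.2×10^-3)(1.297×10^-4) / 3.715×10^-7 = 3.56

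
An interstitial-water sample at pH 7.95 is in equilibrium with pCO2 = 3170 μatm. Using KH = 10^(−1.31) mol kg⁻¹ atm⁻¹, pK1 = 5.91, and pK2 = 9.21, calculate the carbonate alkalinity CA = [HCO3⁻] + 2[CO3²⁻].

CA = 18.9 mmol/kg

[CO2*] = KH · pCO2 = 10^(−1.31) × 3170×10^-6 = 1.553×10^-4 mol/kg
α₀ = 1/(1 + K1/[H⁺] + K1K2/[H⁺]²) = 1/(1 + 10^+2.04 + 10^+0.78) = 0.008571
DIC = [CO2*]/α₀ = 1.553×10^-4 / 0.008571 = 18.11 mmol/kg
CA = (α₁ + 2α₂)·DIC = (0.9398 + 2×0.05164) × 18.11 = 18.9 mmol/kg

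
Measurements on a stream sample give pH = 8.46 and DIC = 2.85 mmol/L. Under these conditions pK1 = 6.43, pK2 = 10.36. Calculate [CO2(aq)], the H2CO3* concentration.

[CO2*] = 0.0260 mmol/L

α₀ = 1 / (1 + K1/[H⁺] + K1K2/[H⁺]²) = 1 / (1 + 10^+2.03 + 10^+0.13)
   = 1 / (1 + 107.15 + 1.3490) = 1/109.50 = 0.009132
[CO2*] = α₀ × DIC = 0.009132 × 2.85 = 0.0260 mmol/L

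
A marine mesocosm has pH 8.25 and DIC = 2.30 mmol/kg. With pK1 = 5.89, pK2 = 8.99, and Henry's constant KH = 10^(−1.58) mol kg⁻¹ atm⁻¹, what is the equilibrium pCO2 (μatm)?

pCO2 = 322 μatm

α₀ = 1 / (1 + K1/[H⁺] + K1K2/[H⁺]²) = 1 / (1 + 10^+2.36 + 10^+1.62)
   = 1 / (1 + 229.09 + 41.687) = 1/271.77 = 0.003680
[CO2*] = α₀ × DIC = 0.003680 × 2.30 = 0.008463 mmol/kg = 8.463 μmol/kg
pCO2 = [CO2*]/KH = 8.463×10^-6 / 2.630×10^-2 = 322 μatm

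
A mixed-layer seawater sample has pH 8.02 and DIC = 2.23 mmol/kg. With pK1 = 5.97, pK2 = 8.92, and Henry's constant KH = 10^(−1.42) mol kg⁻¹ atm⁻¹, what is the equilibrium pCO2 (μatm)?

pCO2 = 461 μatm

α₀ = 1 / (1 + K1/[H⁺] + K1K2/[H⁺]²) = 1 / (1 + 10^+2.05 + 10^+1.15)
   = 1 / (1 + 112.20 + 14.125) = 1/127.33 = 0.007854
[CO2*] = α₀ × DIC = 0.007854 × 2.23 = 0.01751 mmol/kg = 17.51 μmol/kg
pCO2 = [CO2*]/KH = 1.751×10^-5 / 3.802×10^-2 = 461 μatm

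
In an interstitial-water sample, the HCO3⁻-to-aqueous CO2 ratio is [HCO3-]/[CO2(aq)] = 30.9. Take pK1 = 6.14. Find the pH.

From K1 = [H⁺][HCO3-]/[CO2(aq)]:  pH = pK1 + log₁₀([HCO3-]/[CO2(aq)])
log₁₀(30.9) = +1.490
pH = 6.14 + (+1.490) = 7.63

pH = 7.63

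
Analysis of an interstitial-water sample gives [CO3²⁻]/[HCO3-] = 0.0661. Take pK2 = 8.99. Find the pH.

pH = 7.81

From K2 = [H⁺][CO3²⁻]/[HCO3-]:  pH = pK2 + log₁₀([CO3²⁻]/[HCO3-])
log₁₀(0.0661) = -1.180
pH = 8.99 + (-1.180) = 7.81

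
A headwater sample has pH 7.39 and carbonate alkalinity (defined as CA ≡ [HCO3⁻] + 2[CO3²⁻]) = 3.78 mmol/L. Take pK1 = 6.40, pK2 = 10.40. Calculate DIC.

DIC = 4.16 mmol/L

CA = [HCO3⁻] + 2[CO3²⁻] = (α₁ + 2α₂)·DIC
At pH 7.39: [H⁺]/K1 = 10^-0.99 = 0.10233, K2/[H⁺] = 10^-3.01 = 0.00097724
α₁ = 1/(1 + 0.10233 + 0.00097724) = 1/1.1033 = 0.9064; α₂ = α₁·K2/[H⁺] = 0.0008857
α₁ + 2α₂ = 0.9081
DIC = CA / (α₁ + 2α₂) = 3.78 / 0.9081 = 4.16 mmol/L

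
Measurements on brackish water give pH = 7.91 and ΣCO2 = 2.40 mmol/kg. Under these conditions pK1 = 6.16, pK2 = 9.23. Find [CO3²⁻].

[CO3²⁻] = 0.108 mmol/kg

α₂ = 1 / (1 + [H⁺]/K2 + [H⁺]²/(K1K2)) = 1 / (1 + 10^+1.32 + 10^-0.43)
   = 1 / (1 + 20.893 + 0.37154) = 1/22.264 = 0.04491
[CO3²⁻] = α₂ × DIC = 0.04491 × 2.40 = 0.108 mmol/kg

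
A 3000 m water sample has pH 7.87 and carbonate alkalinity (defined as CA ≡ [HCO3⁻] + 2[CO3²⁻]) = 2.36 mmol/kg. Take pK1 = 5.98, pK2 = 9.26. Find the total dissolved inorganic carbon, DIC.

CA = [HCO3⁻] + 2[CO3²⁻] = (α₁ + 2α₂)·DIC
At pH 7.87: [H⁺]/K1 = 10^-1.89 = 0.012882, K2/[H⁺] = 10^-1.39 = 0.040738
α₁ = 1/(1 + 0.012882 + 0.040738) = 1/1.0536 = 0.9491; α₂ = α₁·K2/[H⁺] = 0.03866
α₁ + 2α₂ = 1.0264
DIC = CA / (α₁ + 2α₂) = 2.36 / 1.0264 = 2.30 mmol/kg

DIC = 2.30 mmol/kg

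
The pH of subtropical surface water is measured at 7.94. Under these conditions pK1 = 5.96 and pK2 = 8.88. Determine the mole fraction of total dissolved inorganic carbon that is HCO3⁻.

α₁ = 0.889

α₁ = 1 / (1 + [H⁺]/K1 + K2/[H⁺]) = 1 / (1 + 10^-1.98 + 10^-0.94)
   = 1 / (1 + 0.010471 + 0.11482) = 1/1.1253 = 0.8887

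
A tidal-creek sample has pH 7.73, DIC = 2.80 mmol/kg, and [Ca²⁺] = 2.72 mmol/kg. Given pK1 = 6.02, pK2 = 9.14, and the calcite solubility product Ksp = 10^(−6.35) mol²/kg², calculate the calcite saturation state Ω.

α₂ = 1 / (1 + [H⁺]/K2 + [H⁺]²/(K1K2)) = 1 / (1 + 10^+1.41 + 10^-0.30)
   = 1 / (1 + 25.704 + 0.50119) = 1/27.205 = 0.03676
[CO3²⁻] = α₂ × DIC = 0.03676 × 2.80 = 0.1029 mmol/kg
Ksp = 10^(−6.35) = 4.467×10^-7
Ω = [Ca²⁺][CO3²⁻]/Ksp = (2.72×10^-3)(1.029×10^-4) / 4.467×10^-7 = 0.627

Ω = 0.627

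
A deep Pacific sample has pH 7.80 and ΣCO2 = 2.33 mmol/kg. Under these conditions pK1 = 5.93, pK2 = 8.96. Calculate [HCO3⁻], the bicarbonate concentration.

α₁ = 1 / (1 + [H⁺]/K1 + K2/[H⁺]) = 1 / (1 + 10^-1.87 + 10^-1.16)
   = 1 / (1 + 0.013490 + 0.069183) = 1/1.0827 = 0.9236
[HCO3⁻] = α₁ × DIC = 0.9236 × 2.33 = 2.15 mmol/kg

[HCO3⁻] = 2.15 mmol/kg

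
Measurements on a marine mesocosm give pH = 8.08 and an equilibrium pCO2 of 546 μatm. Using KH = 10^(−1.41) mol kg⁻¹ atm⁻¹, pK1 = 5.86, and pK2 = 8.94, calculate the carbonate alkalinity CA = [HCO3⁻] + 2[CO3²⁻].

[CO2*] = KH · pCO2 = 10^(−1.41) × 546×10^-6 = 2.124×10^-5 mol/kg
α₀ = 1/(1 + K1/[H⁺] + K1K2/[H⁺]²) = 1/(1 + 10^+2.22 + 10^+1.36) = 0.005267
DIC = [CO2*]/α₀ = 2.124×10^-5 / 0.005267 = 4.033 mmol/kg
CA = (α₁ + 2α₂)·DIC = (0.8741 + 2×0.1207) × 4.033 = 4.50 mmol/kg

CA = 4.50 mmol/kg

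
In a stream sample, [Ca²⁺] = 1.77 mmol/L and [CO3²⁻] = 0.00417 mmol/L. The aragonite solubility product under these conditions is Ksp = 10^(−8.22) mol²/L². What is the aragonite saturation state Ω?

Ksp = 10^(−8.22) = 6.026×10^-9
Ω = [Ca²⁺][CO3²⁻]/Ksp = (1.77×10^-3)(0.00417×10^-3) / 6.026×10^-9 = 1.22

Ω = 1.22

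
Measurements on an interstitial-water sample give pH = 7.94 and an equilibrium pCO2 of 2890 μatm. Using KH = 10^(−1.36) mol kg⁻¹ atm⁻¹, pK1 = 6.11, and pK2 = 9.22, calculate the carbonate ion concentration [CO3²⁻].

[CO3²⁻] = 0.448 mmol/kg

[CO2*] = KH · pCO2 = 10^(−1.36) × 2890×10^-6 = 1.262×10^-4 mol/kg
α₀ = 1/(1 + K1/[H⁺] + K1K2/[H⁺]²) = 1/(1 + 10^+1.83 + 10^+0.55) = 0.01386
DIC = [CO2*]/α₀ = 1.262×10^-4 / 0.01386 = 9.103 mmol/kg
[CO3²⁻] = α₂·DIC; α₂ = 0.04917, so [CO3²⁻] = 0.04917 × 9.103 = 0.448 mmol/kg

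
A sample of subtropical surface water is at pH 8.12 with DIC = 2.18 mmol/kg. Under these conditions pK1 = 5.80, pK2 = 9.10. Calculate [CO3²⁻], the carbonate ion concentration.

[CO3²⁻] = 0.206 mmol/kg

α₂ = 1 / (1 + [H⁺]/K2 + [H⁺]²/(K1K2)) = 1 / (1 + 10^+0.98 + 10^-1.34)
   = 1 / (1 + 9.5499 + 0.045709) = 1/10.596 = 0.09438
[CO3²⁻] = α₂ × DIC = 0.09438 × 2.18 = 0.206 mmol/kg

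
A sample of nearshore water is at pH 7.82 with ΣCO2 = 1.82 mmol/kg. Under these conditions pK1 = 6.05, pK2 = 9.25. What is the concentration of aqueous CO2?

[CO2*] = 0.0293 mmol/kg

α₀ = 1 / (1 + K1/[H⁺] + K1K2/[H⁺]²) = 1 / (1 + 10^+1.77 + 10^+0.34)
   = 1 / (1 + 58.884 + 2.1878) = 1/62.072 = 0.01611
[CO2*] = α₀ × DIC = 0.01611 × 1.82 = 0.0293 mmol/kg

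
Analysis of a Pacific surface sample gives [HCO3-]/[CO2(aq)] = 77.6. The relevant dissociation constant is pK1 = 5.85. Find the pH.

pH = 7.74

From K1 = [H⁺][HCO3-]/[CO2(aq)]:  pH = pK1 + log₁₀([HCO3-]/[CO2(aq)])
log₁₀(77.6) = +1.890
pH = 5.85 + (+1.890) = 7.74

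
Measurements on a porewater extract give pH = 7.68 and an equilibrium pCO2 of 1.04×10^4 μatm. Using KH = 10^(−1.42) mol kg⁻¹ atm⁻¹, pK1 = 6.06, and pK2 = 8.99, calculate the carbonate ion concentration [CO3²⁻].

[CO3²⁻] = 0.807 mmol/kg

[CO2*] = KH · pCO2 = 10^(−1.42) × 1.04×10^4×10^-6 = 3.954×10^-4 mol/kg
α₀ = 1/(1 + K1/[H⁺] + K1K2/[H⁺]²) = 1/(1 + 10^+1.62 + 10^+0.31) = 0.02236
DIC = [CO2*]/α₀ = 3.954×10^-4 / 0.02236 = 17.69 mmol/kg
[CO3²⁻] = α₂·DIC; α₂ = 0.04565, so [CO3²⁻] = 0.04565 × 17.69 = 0.807 mmol/kg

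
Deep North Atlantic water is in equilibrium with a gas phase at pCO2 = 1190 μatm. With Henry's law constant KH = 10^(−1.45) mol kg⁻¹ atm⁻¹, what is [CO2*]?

[CO2*] = 42.2 μmol/kg

KH = 10^(−1.45) = 3.548×10^-2 mol kg⁻¹ atm⁻¹
[CO2*] = KH · pCO2 = 3.548×10^-2 × 1190×10^-6 atm = 4.22×10^-5 mol/kg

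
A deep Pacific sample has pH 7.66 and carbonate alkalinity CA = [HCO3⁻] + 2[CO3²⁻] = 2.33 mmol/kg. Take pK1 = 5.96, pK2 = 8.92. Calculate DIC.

CA = [HCO3⁻] + 2[CO3²⁻] = (α₁ + 2α₂)·DIC
At pH 7.66: [H⁺]/K1 = 10^-1.70 = 0.019953, K2/[H⁺] = 10^-1.26 = 0.054954
α₁ = 1/(1 + 0.019953 + 0.054954) = 1/1.0749 = 0.9303; α₂ = α₁·K2/[H⁺] = 0.05112
α₁ + 2α₂ = 1.0326
DIC = CA / (α₁ + 2α₂) = 2.33 / 1.0326 = 2.26 mmol/kg

DIC = 2.26 mmol/kg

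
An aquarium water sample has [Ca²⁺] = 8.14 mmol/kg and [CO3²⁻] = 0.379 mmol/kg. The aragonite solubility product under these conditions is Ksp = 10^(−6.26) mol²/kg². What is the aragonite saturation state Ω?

Ksp = 10^(−6.26) = 5.495×10^-7
Ω = [Ca²⁺][CO3²⁻]/Ksp = (8.14×10^-3)(0.379×10^-3) / 5.495×10^-7 = 5.61

Ω = 5.61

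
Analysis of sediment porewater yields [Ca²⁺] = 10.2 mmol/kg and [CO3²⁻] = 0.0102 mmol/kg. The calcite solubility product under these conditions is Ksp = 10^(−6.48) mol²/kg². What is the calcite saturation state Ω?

Ksp = 10^(−6.48) = 3.311×10^-7
Ω = [Ca²⁺][CO3²⁻]/Ksp = (10.2×10^-3)(0.0102×10^-3) / 3.311×10^-7 = 0.314

Ω = 0.314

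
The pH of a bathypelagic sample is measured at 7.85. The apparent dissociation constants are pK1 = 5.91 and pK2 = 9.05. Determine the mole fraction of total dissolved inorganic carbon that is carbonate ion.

α₂ = 1 / (1 + [H⁺]/K2 + [H⁺]²/(K1K2)) = 1 / (1 + 10^+1.20 + 10^-0.74)
   = 1 / (1 + 15.849 + 0.18197) = 1/17.031 = 0.05872

α₂ = 0.0587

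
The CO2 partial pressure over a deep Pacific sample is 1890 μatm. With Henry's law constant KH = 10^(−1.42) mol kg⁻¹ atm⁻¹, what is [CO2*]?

[CO2*] = 71.9 μmol/kg

KH = 10^(−1.42) = 3.802×10^-2 mol kg⁻¹ atm⁻¹
[CO2*] = KH · pCO2 = 3.802×10^-2 × 1890×10^-6 atm = 7.19×10^-5 mol/kg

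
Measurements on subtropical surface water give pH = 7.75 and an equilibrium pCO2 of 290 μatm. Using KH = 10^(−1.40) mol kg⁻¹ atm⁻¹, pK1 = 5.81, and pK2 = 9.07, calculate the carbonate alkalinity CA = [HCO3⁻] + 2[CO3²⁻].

CA = 1.10 mmol/kg

[CO2*] = KH · pCO2 = 10^(−1.40) × 290×10^-6 = 1.155×10^-5 mol/kg
α₀ = 1/(1 + K1/[H⁺] + K1K2/[H⁺]²) = 1/(1 + 10^+1.94 + 10^+0.62) = 0.01084
DIC = [CO2*]/α₀ = 1.155×10^-5 / 0.01084 = 1.065 mmol/kg
CA = (α₁ + 2α₂)·DIC = (0.9440 + 2×0.04518) × 1.065 = 1.10 mmol/kg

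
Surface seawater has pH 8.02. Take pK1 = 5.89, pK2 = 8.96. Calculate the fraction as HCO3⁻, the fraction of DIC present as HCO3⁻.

α₁ = 1 / (1 + [H⁺]/K1 + K2/[H⁺]) = 1 / (1 + 10^-2.13 + 10^-0.94)
   = 1 / (1 + 0.0074131 + 0.11482) = 1/1.1222 = 0.8911

α₁ = 0.891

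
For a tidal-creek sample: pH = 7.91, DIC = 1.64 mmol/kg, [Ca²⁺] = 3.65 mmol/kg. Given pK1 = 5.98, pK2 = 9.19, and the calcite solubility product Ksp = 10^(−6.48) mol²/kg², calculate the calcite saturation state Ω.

Ω = 0.891

α₂ = 1 / (1 + [H⁺]/K2 + [H⁺]²/(K1K2)) = 1 / (1 + 10^+1.28 + 10^-0.65)
   = 1 / (1 + 19.055 + 0.22387) = 1/20.278 = 0.04931
[CO3²⁻] = α₂ × DIC = 0.04931 × 1.64 = 0.08087 mmol/kg
Ksp = 10^(−6.48) = 3.311×10^-7
Ω = [Ca²⁺][CO3²⁻]/Ksp = (3.65×10^-3)(8.087×10^-5) / 3.311×10^-7 = 0.891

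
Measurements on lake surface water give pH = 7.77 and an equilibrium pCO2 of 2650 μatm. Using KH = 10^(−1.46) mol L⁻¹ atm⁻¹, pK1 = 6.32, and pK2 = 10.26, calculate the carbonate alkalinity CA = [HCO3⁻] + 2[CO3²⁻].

[CO2*] = KH · pCO2 = 10^(−1.46) × 2650×10^-6 = 9.189×10^-5 mol/L
α₀ = 1/(1 + K1/[H⁺] + K1K2/[H⁺]²) = 1/(1 + 10^+1.45 + 10^-1.04) = 0.03416
DIC = [CO2*]/α₀ = 9.189×10^-5 / 0.03416 = 2.690 mmol/L
CA = (α₁ + 2α₂)·DIC = (0.9627 + 2×0.003115) × 2.690 = 2.61 mmol/L

CA = 2.61 mmol/L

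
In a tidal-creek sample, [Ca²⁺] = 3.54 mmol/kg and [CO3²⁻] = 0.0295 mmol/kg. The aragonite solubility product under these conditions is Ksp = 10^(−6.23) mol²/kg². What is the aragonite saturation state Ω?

Ω = 0.177

Ksp = 10^(−6.23) = 5.888×10^-7
Ω = [Ca²⁺][CO3²⁻]/Ksp = (3.54×10^-3)(0.0295×10^-3) / 5.888×10^-7 = 0.177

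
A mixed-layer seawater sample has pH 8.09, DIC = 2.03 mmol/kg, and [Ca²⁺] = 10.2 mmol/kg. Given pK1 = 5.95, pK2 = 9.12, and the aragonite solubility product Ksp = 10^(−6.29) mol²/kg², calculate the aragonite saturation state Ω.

α₂ = 1 / (1 + [H⁺]/K2 + [H⁺]²/(K1K2)) = 1 / (1 + 10^+1.03 + 10^-1.11)
   = 1 / (1 + 10.715 + 0.077625) = 1/11.793 = 0.08480
[CO3²⁻] = α₂ × DIC = 0.08480 × 2.03 = 0.1721 mmol/kg
Ksp = 10^(−6.29) = 5.129×10^-7
Ω = [Ca²⁺][CO3²⁻]/Ksp = (10.2×10^-3)(1.721×10^-4) / 5.129×10^-7 = 3.42

Ω = 3.42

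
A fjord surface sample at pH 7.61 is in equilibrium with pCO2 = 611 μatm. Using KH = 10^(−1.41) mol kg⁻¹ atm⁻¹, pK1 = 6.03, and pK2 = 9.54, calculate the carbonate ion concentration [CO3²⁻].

[CO2*] = KH · pCO2 = 10^(−1.41) × 611×10^-6 = 2.377×10^-5 mol/kg
α₀ = 1/(1 + K1/[H⁺] + K1K2/[H⁺]²) = 1/(1 + 10^+1.58 + 10^-0.35) = 0.02534
DIC = [CO2*]/α₀ = 2.377×10^-5 / 0.02534 = 0.9381 mmol/kg
[CO3²⁻] = α₂·DIC; α₂ = 0.01132, so [CO3²⁻] = 0.01132 × 0.9381 = 0.0106 mmol/kg = 10.6 μmol/kg

[CO3²⁻] = 10.6 μmol/kg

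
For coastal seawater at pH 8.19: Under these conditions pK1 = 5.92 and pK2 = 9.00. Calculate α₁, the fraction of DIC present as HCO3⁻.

α₁ = 0.862

α₁ = 1 / (1 + [H⁺]/K1 + K2/[H⁺]) = 1 / (1 + 10^-2.27 + 10^-0.81)
   = 1 / (1 + 0.0053703 + 0.15488) = 1/1.1603 = 0.8619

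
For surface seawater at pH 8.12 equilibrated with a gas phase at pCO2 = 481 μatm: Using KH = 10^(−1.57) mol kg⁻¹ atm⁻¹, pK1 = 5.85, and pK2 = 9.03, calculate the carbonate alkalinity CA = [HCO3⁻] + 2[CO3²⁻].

[CO2*] = KH · pCO2 = 10^(−1.57) × 481×10^-6 = 1.295×10^-5 mol/kg
α₀ = 1/(1 + K1/[H⁺] + K1K2/[H⁺]²) = 1/(1 + 10^+2.27 + 10^+1.36) = 0.004759
DIC = [CO2*]/α₀ = 1.295×10^-5 / 0.004759 = 2.720 mmol/kg
CA = (α₁ + 2α₂)·DIC = (0.8862 + 2×0.1090) × 2.720 = 3.00 mmol/kg

CA = 3.00 mmol/kg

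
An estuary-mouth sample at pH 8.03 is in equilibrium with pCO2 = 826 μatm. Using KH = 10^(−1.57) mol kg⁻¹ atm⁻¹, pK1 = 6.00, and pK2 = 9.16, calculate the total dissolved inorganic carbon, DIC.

[CO2*] = KH · pCO2 = 10^(−1.57) × 826×10^-6 = 2.223×10^-5 mol/kg
α₀ = 1/(1 + K1/[H⁺] + K1K2/[H⁺]²) = 1/(1 + 10^+2.03 + 10^+0.90) = 0.008614
DIC = [CO2*]/α₀ = 2.223×10^-5 / 0.008614 = 2.58 mmol/kg

DIC = 2.58 mmol/kg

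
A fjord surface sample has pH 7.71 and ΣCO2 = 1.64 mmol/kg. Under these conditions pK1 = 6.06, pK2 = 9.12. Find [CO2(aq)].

[CO2*] = 0.0346 mmol/kg

α₀ = 1 / (1 + K1/[H⁺] + K1K2/[H⁺]²) = 1 / (1 + 10^+1.65 + 10^+0.24)
   = 1 / (1 + 44.668 + 1.7378) = 1/47.406 = 0.02109
[CO2*] = α₀ × DIC = 0.02109 × 1.64 = 0.0346 mmol/kg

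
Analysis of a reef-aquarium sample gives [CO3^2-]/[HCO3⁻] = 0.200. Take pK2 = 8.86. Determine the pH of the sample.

From K2 = [H⁺][CO3^2-]/[HCO3⁻]:  pH = pK2 + log₁₀([CO3^2-]/[HCO3⁻])
log₁₀(0.200) = -0.699
pH = 8.86 + (-0.699) = 8.16

pH = 8.16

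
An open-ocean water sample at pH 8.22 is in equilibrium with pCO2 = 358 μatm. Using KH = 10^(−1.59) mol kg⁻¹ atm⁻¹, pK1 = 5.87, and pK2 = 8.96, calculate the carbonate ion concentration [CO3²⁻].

[CO2*] = KH · pCO2 = 10^(−1.59) × 358×10^-6 = 9.202×10^-6 mol/kg
α₀ = 1/(1 + K1/[H⁺] + K1K2/[H⁺]²) = 1/(1 + 10^+2.35 + 10^+1.61) = 0.003765
DIC = [CO2*]/α₀ = 9.202×10^-6 / 0.003765 = 2.444 mmol/kg
[CO3²⁻] = α₂·DIC; α₂ = 0.1534, so [CO3²⁻] = 0.1534 × 2.444 = 0.375 mmol/kg

[CO3²⁻] = 0.375 mmol/kg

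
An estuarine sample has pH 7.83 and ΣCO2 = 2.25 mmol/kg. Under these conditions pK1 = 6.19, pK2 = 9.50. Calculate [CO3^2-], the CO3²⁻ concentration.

[CO3²⁻] = 0.0461 mmol/kg

α₂ = 1 / (1 + [H⁺]/K2 + [H⁺]²/(K1K2)) = 1 / (1 + 10^+1.67 + 10^+0.03)
   = 1 / (1 + 46.774 + 1.0715) = 1/48.845 = 0.02047
[CO3²⁻] = α₂ × DIC = 0.02047 × 2.25 = 0.0461 mmol/kg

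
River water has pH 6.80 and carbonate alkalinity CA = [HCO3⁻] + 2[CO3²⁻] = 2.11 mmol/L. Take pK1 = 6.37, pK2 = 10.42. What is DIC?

DIC = 2.89 mmol/L

CA = [HCO3⁻] + 2[CO3²⁻] = (α₁ + 2α₂)·DIC
At pH 6.80: [H⁺]/K1 = 10^-0.43 = 0.37154, K2/[H⁺] = 10^-3.62 = 0.00023988
α₁ = 1/(1 + 0.37154 + 0.00023988) = 1/1.3718 = 0.7290; α₂ = α₁·K2/[H⁺] = 0.0001749
α₁ + 2α₂ = 0.7293
DIC = CA / (α₁ + 2α₂) = 2.11 / 0.7293 = 2.89 mmol/L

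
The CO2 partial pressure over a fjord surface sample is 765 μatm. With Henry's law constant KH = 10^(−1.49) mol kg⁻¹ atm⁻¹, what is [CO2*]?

[CO2*] = 24.8 μmol/kg

KH = 10^(−1.49) = 3.236×10^-2 mol kg⁻¹ atm⁻¹
[CO2*] = KH · pCO2 = 3.236×10^-2 × 765×10^-6 atm = 2.48×10^-5 mol/kg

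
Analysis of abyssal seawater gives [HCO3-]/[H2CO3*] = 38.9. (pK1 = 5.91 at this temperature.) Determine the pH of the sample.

From K1 = [H⁺][HCO3-]/[H2CO3*]:  pH = pK1 + log₁₀([HCO3-]/[H2CO3*])
log₁₀(38.9) = +1.590
pH = 5.91 + (+1.590) = 7.50

pH = 7.50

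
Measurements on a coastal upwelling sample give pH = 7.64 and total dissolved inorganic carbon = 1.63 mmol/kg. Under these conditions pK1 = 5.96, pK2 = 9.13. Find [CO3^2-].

α₂ = 1 / (1 + [H⁺]/K2 + [H⁺]²/(K1K2)) = 1 / (1 + 10^+1.49 + 10^-0.19)
   = 1 / (1 + 30.903 + 0.64565) = 1/32.549 = 0.03072
[CO3²⁻] = α₂ × DIC = 0.03072 × 1.63 = 0.0501 mmol/kg

[CO3²⁻] = 0.0501 mmol/kg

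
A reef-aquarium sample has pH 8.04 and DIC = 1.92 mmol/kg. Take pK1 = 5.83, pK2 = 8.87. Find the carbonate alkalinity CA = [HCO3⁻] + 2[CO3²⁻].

CA = 2.16 mmol/kg

CA = [HCO3⁻] + 2[CO3²⁻] = (α₁ + 2α₂)·DIC
At pH 8.04: [H⁺]/K1 = 10^-2.21 = 0.0061660, K2/[H⁺] = 10^-0.83 = 0.14791
α₁ = 1/(1 + 0.0061660 + 0.14791) = 1/1.1541 = 0.8665; α₂ = α₁·K2/[H⁺] = 0.1282
α₁ + 2α₂ = 1.1228
CA = 1.1228 × 1.92 = 2.16 mmol/kg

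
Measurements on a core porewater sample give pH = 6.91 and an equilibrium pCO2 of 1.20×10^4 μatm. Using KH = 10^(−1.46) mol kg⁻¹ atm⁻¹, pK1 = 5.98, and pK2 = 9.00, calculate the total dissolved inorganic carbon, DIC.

DIC = 3.99 mmol/kg

[CO2*] = KH · pCO2 = 10^(−1.46) × 1.20×10^4×10^-6 = 4.161×10^-4 mol/kg
α₀ = 1/(1 + K1/[H⁺] + K1K2/[H⁺]²) = 1/(1 + 10^+0.93 + 10^-1.16) = 0.1044
DIC = [CO2*]/α₀ = 4.161×10^-4 / 0.1044 = 3.99 mmol/kg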